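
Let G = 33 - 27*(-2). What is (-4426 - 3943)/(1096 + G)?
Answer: -8369/1183 ≈ -7.0744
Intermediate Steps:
G = 87 (G = 33 + 54 = 87)
(-4426 - 3943)/(1096 + G) = (-4426 - 3943)/(1096 + 87) = -8369/1183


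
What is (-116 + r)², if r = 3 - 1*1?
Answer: 12996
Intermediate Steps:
r = 2 (r = 3 - 1 = 2)
(-116 + r)² = (-116 + 2)² = (-114)² = 12996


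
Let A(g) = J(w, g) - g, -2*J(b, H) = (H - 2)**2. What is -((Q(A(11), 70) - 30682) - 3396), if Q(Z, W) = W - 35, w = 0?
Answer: 34043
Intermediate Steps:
J(b, H) = -(-2 + H)**2/2 (J(b, H) = -(H - 2)**2/2 = -(-2 + H)**2/2)
A(g) = -g - (-2 + g)**2/2 (A(g) = -(-2 + g)**2/2 - g = -g - (-2 + g)**2/2)
Q(Z, W) = -35 + W
-((Q(A(11), 70) - 30682) - 3396) = -(((-35 + 70) - 30682) - 3396) = -((35 - 30682) - 3396) = -(-30647 - 3396) = -1*(-34043) = 34043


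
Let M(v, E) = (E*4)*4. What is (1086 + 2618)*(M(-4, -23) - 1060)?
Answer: -5289312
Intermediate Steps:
M(v, E) = 16*E (M(v, E) = (4*E)*4 = 16*E)
(1086 + 2618)*(M(-4, -23) - 1060) = (1086 + 2618)*(16*(-23) - 1060) = 3704*(-368 - 1060) = 3704*(-1428) = -5289312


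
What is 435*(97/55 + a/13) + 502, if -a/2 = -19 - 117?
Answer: 1483013/143 ≈ 10371.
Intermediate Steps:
a = 272 (a = -2*(-19 - 117) = -2*(-136) = 272)
435*(97/55 + a/13) + 502 = 435*(97/55 + 272/13) + 502 = 435*(16221/715) + 502 = 1411227/143 + 502 = 1483013/143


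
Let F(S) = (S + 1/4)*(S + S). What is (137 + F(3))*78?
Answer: 12207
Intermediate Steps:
F(S) = 2*S*(¼ + S) (F(S) = (S + ¼)*(2*S) = (¼ + S)*(2*S) = 2*S*(¼ + S))
(137 + F(3))*78 = (137 + (½)*3*(1 + 4*3))*78 = (137 + (½)*3*(1 + 12))*78 = (137 + (½)*3*13)*78 = (137 + 39/2)*78 = (313/2)*78 = 12207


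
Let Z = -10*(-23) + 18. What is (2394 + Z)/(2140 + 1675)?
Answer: 2642/3815 ≈ 0.69253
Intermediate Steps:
Z = 248 (Z = 230 + 18 = 248)
(2394 + Z)/(2140 + 1675) = (2394 + 248)/(2140 + 1675) = 2642/3815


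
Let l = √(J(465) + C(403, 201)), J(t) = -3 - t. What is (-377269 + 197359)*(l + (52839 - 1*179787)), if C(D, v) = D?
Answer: 22839214680 - 179910*I*√65 ≈ 2.2839e+10 - 1.4505e+6*I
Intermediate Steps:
l = I*√65 (l = √((-3 - 1*465) + 403) = √((-3 - 465) + 403) = √(-468 + 403) = √(-65) = I*√65 ≈ 8.0623*I)
(-377269 + 197359)*(l + (52839 - 1*179787)) = (-377269 + 197359)*(I*√65 + (52839 - 1*179787)) = -179910*(I*√65 + (52839 - 179787)) = -179910*(I*√65 - 126948) = -179910*(-126948 + I*√65) = 22839214680 - 179910*I*√65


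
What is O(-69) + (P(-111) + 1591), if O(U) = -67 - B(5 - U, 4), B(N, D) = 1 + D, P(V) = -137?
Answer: 1382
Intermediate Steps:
O(U) = -72 (O(U) = -67 - (1 + 4) = -67 - 1*5 = -67 - 5 = -72)
O(-69) + (P(-111) + 1591) = -72 + (-137 + 1591) = -72 + 1454 = 1382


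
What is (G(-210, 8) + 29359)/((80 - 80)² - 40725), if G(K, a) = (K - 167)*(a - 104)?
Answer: -65551/40725 ≈ -1.6096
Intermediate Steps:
G(K, a) = (-167 + K)*(-104 + a)
(G(-210, 8) + 29359)/((80 - 80)² - 40725) = ((17368 - 167*8 - 104*(-210) - 210*8) + 29359)/((80 - 80)² - 40725) = ((17368 - 1336 + 21840 - 1680) + 29359)/(0² - 40725) = (36192 + 29359)/(0 - 40725) = 65551/(-40725) = 65551*(-1/40725) = -65551/40725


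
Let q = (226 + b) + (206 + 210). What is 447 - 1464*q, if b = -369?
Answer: -399225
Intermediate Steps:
q = 273 (q = (226 - 369) + (206 + 210) = -143 + 416 = 273)
447 - 1464*q = 447 - 1464*273 = 447 - 399672 = -399225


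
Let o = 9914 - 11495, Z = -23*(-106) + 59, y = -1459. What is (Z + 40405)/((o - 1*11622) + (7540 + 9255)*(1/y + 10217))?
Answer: 62594018/250337117413 ≈ 0.00025004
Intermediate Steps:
Z = 2497 (Z = 2438 + 59 = 2497)
o = -1581
(Z + 40405)/((o - 1*11622) + (7540 + 9255)*(1/y + 10217)) = (2497 + 40405)/((-1581 - 1*11622) + (7540 + 9255)*(1/(-1459) + 10217)) = 42902/((-1581 - 11622) + 16795*(-1/1459 + 10217)) = 42902/(-13203 + 16795*(14906602/1459)) = 42902/(-13203 + 250356380590/1459) = 42902/(250337117413/1459) = 42902*(1459/250337117413) = 62594018/250337117413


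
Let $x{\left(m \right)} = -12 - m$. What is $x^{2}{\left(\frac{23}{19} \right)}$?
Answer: $\frac{63001}{361} \approx 174.52$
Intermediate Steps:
$x^{2}{\left(\frac{23}{19} \right)} = \left(-12 - \frac{23}{19}\right)^{2} = \left(- \frac{251}{19}\right)^{2} = \frac{63001}{361}$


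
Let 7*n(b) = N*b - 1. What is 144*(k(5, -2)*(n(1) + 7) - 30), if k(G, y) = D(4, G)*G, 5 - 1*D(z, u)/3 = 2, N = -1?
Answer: 274320/7 ≈ 39189.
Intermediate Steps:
D(z, u) = 9 (D(z, u) = 15 - 3*2 = 15 - 6 = 9)
n(b) = -⅐ - b/7 (n(b) = (-b - 1)/7 = (-1 - b)/7 = -⅐ - b/7)
k(G, y) = 9*G
144*(k(5, -2)*(n(1) + 7) - 30) = 144*((9*5)*((-⅐ - ⅐*1) + 7) - 30) = 144*(45*((-⅐ - ⅐) + 7) - 30) = 144*(45*(-2/7 + 7) - 30) = 144*(45*(47/7) - 30) = 144*(2115/7 - 30) = 144*(1905/7) = 274320/7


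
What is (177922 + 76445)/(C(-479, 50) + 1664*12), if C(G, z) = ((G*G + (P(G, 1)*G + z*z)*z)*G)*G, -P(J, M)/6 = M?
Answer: 84789/38097996383 ≈ 2.2255e-6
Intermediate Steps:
P(J, M) = -6*M
C(G, z) = G**2*(G**2 + z*(z**2 - 6*G)) (C(G, z) = ((G*G + ((-6*1)*G + z*z)*z)*G)*G = ((G**2 + (-6*G + z**2)*z)*G)*G = ((G**2 + (z**2 - 6*G)*z)*G)*G = ((G**2 + z*(z**2 - 6*G))*G)*G = (G*(G**2 + z*(z**2 - 6*G)))*G = G**2*(G**2 + z*(z**2 - 6*G)))
(177922 + 76445)/(C(-479, 50) + 1664*12) = (177922 + 76445)/((-479)**2*((-479)**2 + 50**3 - 6*(-479)*50) + 1664*12) = 254367/(229441*(229441 + 125000 + 143700) + 19968) = 254367/(229441*498141 + 19968) = 254367/(114293969181 + 19968) = 254367/114293989149 = 254367*(1/114293989149) = 84789/38097996383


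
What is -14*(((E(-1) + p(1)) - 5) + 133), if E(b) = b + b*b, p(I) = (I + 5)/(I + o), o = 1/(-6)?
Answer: -9464/5 ≈ -1892.8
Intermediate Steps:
o = -⅙ (o = 1*(-⅙) = -⅙ ≈ -0.16667)
p(I) = (5 + I)/(-⅙ + I) (p(I) = (I + 5)/(I - ⅙) = (5 + I)/(-⅙ + I))
E(b) = b + b²
-14*(((E(-1) + p(1)) - 5) + 133) = -14*(((-(1 - 1) + 6*(5 + 1)/(-1 + 6*1)) - 5) + 133) = -14*(((-1*0 + 6*6/(-1 + 6)) - 5) + 133) = -14*(((0 + 6*6/5) - 5) + 133) = -14*(((0 + 6*(⅕)*6) - 5) + 133) = -14*(((0 + 36/5) - 5) + 133) = -14*((36/5 - 5) + 133) = -14*(11/5 + 133) = -14*676/5 = -9464/5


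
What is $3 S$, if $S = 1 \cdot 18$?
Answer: $54$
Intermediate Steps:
$S = 18$
$3 S = 3 \cdot 18 = 54$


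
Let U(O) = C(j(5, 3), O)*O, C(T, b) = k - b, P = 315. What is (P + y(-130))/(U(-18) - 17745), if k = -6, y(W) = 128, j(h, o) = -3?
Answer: -443/17961 ≈ -0.024665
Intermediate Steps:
C(T, b) = -6 - b
U(O) = O*(-6 - O) (U(O) = (-6 - O)*O = O*(-6 - O))
(P + y(-130))/(U(-18) - 17745) = (315 + 128)/(-1*(-18)*(6 - 18) - 17745) = 443/(-1*(-18)*(-12) - 17745) = 443/(-216 - 17745) = 443/(-17961) = 443*(-1/17961) = -443/17961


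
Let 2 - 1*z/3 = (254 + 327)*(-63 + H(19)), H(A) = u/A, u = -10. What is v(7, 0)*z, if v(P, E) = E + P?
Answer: 14727405/19 ≈ 7.7513e+5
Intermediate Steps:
H(A) = -10/A
z = 2103915/19 (z = 6 - 3*(254 + 327)*(-63 - 10/19) = 6 - 1743*(-63 - 10*1/19) = 6 - 1743*(-63 - 10/19) = 6 - 1743*(-1207)/19 = 6 - 3*(-701267/19) = 6 + 2103801/19 = 2103915/19 ≈ 1.1073e+5)
v(7, 0)*z = (0 + 7)*(2103915/19) = 7*(2103915/19) = 14727405/19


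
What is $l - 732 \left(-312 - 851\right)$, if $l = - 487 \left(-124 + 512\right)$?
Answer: $662360$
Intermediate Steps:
$l = -188956$ ($l = \left(-487\right) 388 = -188956$)
$l - 732 \left(-312 - 851\right) = -188956 - 732 \left(-312 - 851\right) = -188956 - 732 \left(-1163\right) = -188956 - -851316 = -188956 + 851316 = 662360$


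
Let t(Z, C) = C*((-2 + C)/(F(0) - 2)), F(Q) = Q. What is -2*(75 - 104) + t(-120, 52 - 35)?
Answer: -139/2 ≈ -69.500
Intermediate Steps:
t(Z, C) = C*(1 - C/2) (t(Z, C) = C*((-2 + C)/(0 - 2)) = C*((-2 + C)/(-2)) = C*((-2 + C)*(-½)) = C*(1 - C/2))
-2*(75 - 104) + t(-120, 52 - 35) = -2*(75 - 104) + (52 - 35)*(2 - (52 - 35))/2 = -2*(-29) + (½)*17*(2 - 1*17) = 58 + (½)*17*(2 - 17) = 58 + (½)*17*(-15) = 58 - 255/2 = -139/2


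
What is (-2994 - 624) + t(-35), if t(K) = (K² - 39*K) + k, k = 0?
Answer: -1028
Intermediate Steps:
t(K) = K² - 39*K (t(K) = (K² - 39*K) + 0 = K² - 39*K)
(-2994 - 624) + t(-35) = (-2994 - 624) - 35*(-39 - 35) = -3618 - 35*(-74) = -3618 + 2590 = -1028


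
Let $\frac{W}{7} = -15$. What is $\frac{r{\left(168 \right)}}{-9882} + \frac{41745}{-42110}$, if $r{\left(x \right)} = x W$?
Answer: $\frac{3669959}{4623678} \approx 0.79373$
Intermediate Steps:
$W = -105$ ($W = 7 \left(-15\right) = -105$)
$r{\left(x \right)} = - 105 x$ ($r{\left(x \right)} = x \left(-105\right) = - 105 x$)
$\frac{r{\left(168 \right)}}{-9882} + \frac{41745}{-42110} = \frac{\left(-105\right) 168}{-9882} + \frac{41745}{-42110} = \left(-17640\right) \left(- \frac{1}{9882}\right) + 41745 \left(- \frac{1}{42110}\right) = \frac{980}{549} - \frac{8349}{8422} = \frac{3669959}{4623678}$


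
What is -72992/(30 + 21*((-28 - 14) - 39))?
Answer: 72992/1671 ≈ 43.682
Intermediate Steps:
-72992/(30 + 21*((-28 - 14) - 39)) = -72992/(30 + 21*(-42 - 39)) = -72992/(30 + 21*(-81)) = -72992/(30 - 1701) = -72992/(-1671) = -72992*(-1/1671) = 72992/1671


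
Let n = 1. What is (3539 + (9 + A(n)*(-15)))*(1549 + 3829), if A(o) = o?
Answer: 19000474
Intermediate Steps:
(3539 + (9 + A(n)*(-15)))*(1549 + 3829) = (3539 + (9 + 1*(-15)))*(1549 + 3829) = (3539 + (9 - 15))*5378 = (3539 - 6)*5378 = 3533*5378 = 19000474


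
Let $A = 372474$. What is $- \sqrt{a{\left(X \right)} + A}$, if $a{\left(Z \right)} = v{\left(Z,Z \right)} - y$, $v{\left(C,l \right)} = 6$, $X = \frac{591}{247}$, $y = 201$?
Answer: $- \sqrt{372279} \approx -610.15$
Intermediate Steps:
$X = \frac{591}{247}$ ($X = 591 \cdot \frac{1}{247} = \frac{591}{247} \approx 2.3927$)
$a{\left(Z \right)} = -195$ ($a{\left(Z \right)} = 6 - 201 = -195$)
$- \sqrt{a{\left(X \right)} + A} = - \sqrt{-195 + 372474} = - \sqrt{372279}$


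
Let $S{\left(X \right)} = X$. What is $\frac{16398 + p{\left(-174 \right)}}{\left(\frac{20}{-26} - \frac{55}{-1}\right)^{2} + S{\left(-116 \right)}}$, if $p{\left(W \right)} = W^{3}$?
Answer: $- \frac{887524794}{477421} \approx -1859.0$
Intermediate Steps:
$\frac{16398 + p{\left(-174 \right)}}{\left(\frac{20}{-26} - \frac{55}{-1}\right)^{2} + S{\left(-116 \right)}} = \frac{16398 + \left(-174\right)^{3}}{\left(\frac{20}{-26} - \frac{55}{-1}\right)^{2} - 116} = \frac{16398 - 5268024}{\left(20 \left(- \frac{1}{26}\right) - -55\right)^{2} - 116} = - \frac{5251626}{\left(- \frac{10}{13} + 55\right)^{2} - 116} = - \frac{5251626}{\left(\frac{705}{13}\right)^{2} - 116} = - \frac{5251626}{\frac{497025}{169} - 116} = - \frac{5251626}{\frac{477421}{169}} = \left(-5251626\right) \frac{169}{477421} = - \frac{887524794}{477421}$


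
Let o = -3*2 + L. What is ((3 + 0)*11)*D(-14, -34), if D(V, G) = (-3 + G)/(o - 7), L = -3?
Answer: 1221/16 ≈ 76.313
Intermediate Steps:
o = -9 (o = -3*2 - 3 = -6 - 3 = -9)
D(V, G) = 3/16 - G/16 (D(V, G) = (-3 + G)/(-9 - 7) = (-3 + G)/(-16) = (-3 + G)*(-1/16) = 3/16 - G/16)
((3 + 0)*11)*D(-14, -34) = ((3 + 0)*11)*(3/16 - 1/16*(-34)) = (3*11)*(3/16 + 17/8) = 33*(37/16) = 1221/16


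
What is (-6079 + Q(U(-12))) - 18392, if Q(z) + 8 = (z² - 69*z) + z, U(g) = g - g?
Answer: -24479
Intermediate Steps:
U(g) = 0
Q(z) = -8 + z² - 68*z (Q(z) = -8 + ((z² - 69*z) + z) = -8 + (z² - 68*z) = -8 + z² - 68*z)
(-6079 + Q(U(-12))) - 18392 = (-6079 + (-8 + 0² - 68*0)) - 18392 = (-6079 + (-8 + 0 + 0)) - 18392 = (-6079 - 8) - 18392 = -6087 - 18392 = -24479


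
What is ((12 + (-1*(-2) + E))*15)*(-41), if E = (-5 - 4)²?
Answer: -58425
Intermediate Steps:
E = 81 (E = (-9)² = 81)
((12 + (-1*(-2) + E))*15)*(-41) = ((12 + (-1*(-2) + 81))*15)*(-41) = ((12 + (2 + 81))*15)*(-41) = ((12 + 83)*15)*(-41) = (95*15)*(-41) = 1425*(-41) = -58425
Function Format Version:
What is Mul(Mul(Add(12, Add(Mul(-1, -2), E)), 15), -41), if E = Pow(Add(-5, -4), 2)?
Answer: -58425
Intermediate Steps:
E = 81 (E = Pow(-9, 2) = 81)
Mul(Mul(Add(12, Add(Mul(-1, -2), E)), 15), -41) = Mul(Mul(Add(12, Add(Mul(-1, -2), 81)), 15), -41) = Mul(Mul(Add(12, Add(2, 81)), 15), -41) = Mul(Mul(Add(12, 83), 15), -41) = Mul(Mul(95, 15), -41) = Mul(1425, -41) = -58425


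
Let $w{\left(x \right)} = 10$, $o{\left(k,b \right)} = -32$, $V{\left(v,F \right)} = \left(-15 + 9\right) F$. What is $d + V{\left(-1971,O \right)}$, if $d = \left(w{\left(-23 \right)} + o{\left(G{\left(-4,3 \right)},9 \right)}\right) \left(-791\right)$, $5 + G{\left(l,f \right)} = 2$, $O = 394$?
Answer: $15038$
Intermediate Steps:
$G{\left(l,f \right)} = -3$ ($G{\left(l,f \right)} = -5 + 2 = -3$)
$V{\left(v,F \right)} = - 6 F$
$d = 17402$ ($d = \left(10 - 32\right) \left(-791\right) = \left(-22\right) \left(-791\right) = 17402$)
$d + V{\left(-1971,O \right)} = 17402 - 2364 = 15038$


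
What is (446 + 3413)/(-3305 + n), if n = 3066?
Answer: -3859/239 ≈ -16.146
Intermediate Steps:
(446 + 3413)/(-3305 + n) = (446 + 3413)/(-3305 + 3066) = 3859/(-239) = 3859*(-1/239) = -3859/239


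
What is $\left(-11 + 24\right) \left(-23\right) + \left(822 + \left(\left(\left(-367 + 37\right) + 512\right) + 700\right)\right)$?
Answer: $1405$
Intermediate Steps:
$\left(-11 + 24\right) \left(-23\right) + \left(822 + \left(\left(\left(-367 + 37\right) + 512\right) + 700\right)\right) = 13 \left(-23\right) + \left(822 + \left(\left(-330 + 512\right) + 700\right)\right) = -299 + \left(822 + \left(182 + 700\right)\right) = -299 + \left(822 + 882\right) = -299 + 1704 = 1405$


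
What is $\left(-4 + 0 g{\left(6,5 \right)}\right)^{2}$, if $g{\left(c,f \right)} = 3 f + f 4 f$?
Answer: $16$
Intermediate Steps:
$g{\left(c,f \right)} = 3 f + 4 f^{2}$ ($g{\left(c,f \right)} = 3 f + 4 f f = 3 f + 4 f^{2}$)
$\left(-4 + 0 g{\left(6,5 \right)}\right)^{2} = \left(-4 + 0 \cdot 5 \left(3 + 4 \cdot 5\right)\right)^{2} = \left(-4 + 0 \cdot 5 \left(3 + 20\right)\right)^{2} = \left(-4 + 0 \cdot 5 \cdot 23\right)^{2} = \left(-4 + 0 \cdot 115\right)^{2} = \left(-4 + 0\right)^{2} = \left(-4\right)^{2} = 16$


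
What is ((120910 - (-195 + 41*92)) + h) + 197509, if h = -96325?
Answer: 218517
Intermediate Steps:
((120910 - (-195 + 41*92)) + h) + 197509 = ((120910 - (-195 + 41*92)) - 96325) + 197509 = ((120910 - (-195 + 3772)) - 96325) + 197509 = ((120910 - 1*3577) - 96325) + 197509 = ((120910 - 3577) - 96325) + 197509 = (117333 - 96325) + 197509 = 21008 + 197509 = 218517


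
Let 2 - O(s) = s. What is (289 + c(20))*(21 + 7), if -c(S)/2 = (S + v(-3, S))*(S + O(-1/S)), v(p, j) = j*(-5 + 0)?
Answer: 106876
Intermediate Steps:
O(s) = 2 - s
v(p, j) = -5*j (v(p, j) = j*(-5) = -5*j)
c(S) = 8*S*(2 + S + 1/S) (c(S) = -2*(S - 5*S)*(S + (2 - (-1)/S)) = -2*(-4*S)*(S + (2 + 1/S)) = -2*(-4*S)*(2 + S + 1/S) = -(-8)*S*(2 + S + 1/S) = 8*S*(2 + S + 1/S))
(289 + c(20))*(21 + 7) = (289 + (8 + 8*20**2 + 16*20))*(21 + 7) = (289 + (8 + 8*400 + 320))*28 = (289 + (8 + 3200 + 320))*28 = (289 + 3528)*28 = 3817*28 = 106876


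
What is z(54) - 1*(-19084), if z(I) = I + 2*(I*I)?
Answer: 24970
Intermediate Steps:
z(I) = I + 2*I**2
z(54) - 1*(-19084) = 54*(1 + 2*54) - 1*(-19084) = 54*(1 + 108) + 19084 = 54*109 + 19084 = 5886 + 19084 = 24970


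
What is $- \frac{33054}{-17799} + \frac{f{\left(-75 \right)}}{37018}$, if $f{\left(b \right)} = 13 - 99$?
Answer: $\frac{203677043}{109813897} \approx 1.8547$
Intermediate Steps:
$f{\left(b \right)} = -86$ ($f{\left(b \right)} = 13 - 99 = -86$)
$- \frac{33054}{-17799} + \frac{f{\left(-75 \right)}}{37018} = - \frac{33054}{-17799} - \frac{86}{37018} = \left(-33054\right) \left(- \frac{1}{17799}\right) - \frac{43}{18509} = \frac{11018}{5933} - \frac{43}{18509} = \frac{203677043}{109813897}$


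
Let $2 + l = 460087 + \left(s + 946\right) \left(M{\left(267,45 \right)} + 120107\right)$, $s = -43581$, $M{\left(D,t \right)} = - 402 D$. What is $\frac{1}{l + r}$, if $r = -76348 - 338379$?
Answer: $- \frac{1}{544531497} \approx -1.8364 \cdot 10^{-9}$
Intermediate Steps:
$r = -414727$
$l = -544116770$ ($l = -2 + \left(460087 + \left(-43581 + 946\right) \left(\left(-402\right) 267 + 120107\right)\right) = -2 + \left(460087 - 42635 \left(-107334 + 120107\right)\right) = -2 + \left(460087 - 544576855\right) = -2 - 544116768 = -544116770$)
$\frac{1}{l + r} = \frac{1}{-544116770 - 414727} = \frac{1}{-544531497} = - \frac{1}{544531497}$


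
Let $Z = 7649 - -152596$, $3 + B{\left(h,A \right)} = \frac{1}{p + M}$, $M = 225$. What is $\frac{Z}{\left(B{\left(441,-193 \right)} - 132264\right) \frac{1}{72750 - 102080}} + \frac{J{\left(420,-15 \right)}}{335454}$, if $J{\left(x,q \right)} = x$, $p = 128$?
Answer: $\frac{265023845444737}{7458300535} \approx 35534.0$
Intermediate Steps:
$B{\left(h,A \right)} = - \frac{1058}{353}$ ($B{\left(h,A \right)} = -3 + \frac{1}{128 + 225} = -3 + \frac{1}{353} = - \frac{1058}{353}$)
$Z = 160245$ ($Z = 7649 + 152596 = 160245$)
$\frac{Z}{\left(B{\left(441,-193 \right)} - 132264\right) \frac{1}{72750 - 102080}} + \frac{J{\left(420,-15 \right)}}{335454} = \frac{160245}{\left(- \frac{1058}{353} - 132264\right) \frac{1}{72750 - 102080}} + \frac{420}{335454} = \frac{160245}{\left(- \frac{46690250}{353}\right) \frac{1}{-29330}} + 420 \cdot \frac{1}{335454} = \frac{160245}{\left(- \frac{46690250}{353}\right) \left(- \frac{1}{29330}\right)} + \frac{10}{7987} = \frac{160245}{\frac{4669025}{1035349}} + \frac{10}{7987} = 160245 \cdot \frac{1035349}{4669025} + \frac{10}{7987} = \frac{33181900101}{933805} + \frac{10}{7987} = \frac{265023845444737}{7458300535}$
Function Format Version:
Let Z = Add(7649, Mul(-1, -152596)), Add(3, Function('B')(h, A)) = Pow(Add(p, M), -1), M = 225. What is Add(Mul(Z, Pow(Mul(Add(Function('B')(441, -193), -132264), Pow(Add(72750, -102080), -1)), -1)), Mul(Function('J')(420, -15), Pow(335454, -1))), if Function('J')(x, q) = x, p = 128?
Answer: Rational(265023845444737, 7458300535) ≈ 35534.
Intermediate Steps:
Function('B')(h, A) = Rational(-1058, 353) (Function('B')(h, A) = Add(-3, Pow(Add(128, 225), -1)) = Add(-3, Pow(353, -1)) = Add(-3, Rational(1, 353)) = Rational(-1058, 353))
Z = 160245 (Z = Add(7649, 152596) = 160245)
Add(Mul(Z, Pow(Mul(Add(Function('B')(441, -193), -132264), Pow(Add(72750, -102080), -1)), -1)), Mul(Function('J')(420, -15), Pow(335454, -1))) = Add(Mul(160245, Pow(Mul(Add(Rational(-1058, 353), -132264), Pow(Add(72750, -102080), -1)), -1)), Mul(420, Pow(335454, -1))) = Add(Mul(160245, Pow(Mul(Rational(-46690250, 353), Pow(-29330, -1)), -1)), Mul(420, Rational(1, 335454))) = Add(Mul(160245, Pow(Mul(Rational(-46690250, 353), Rational(-1, 29330)), -1)), Rational(10, 7987)) = Add(Mul(160245, Pow(Rational(4669025, 1035349), -1)), Rational(10, 7987)) = Add(Mul(160245, Rational(1035349, 4669025)), Rational(10, 7987)) = Add(Rational(33181900101, 933805), Rational(10, 7987)) = Rational(265023845444737, 7458300535)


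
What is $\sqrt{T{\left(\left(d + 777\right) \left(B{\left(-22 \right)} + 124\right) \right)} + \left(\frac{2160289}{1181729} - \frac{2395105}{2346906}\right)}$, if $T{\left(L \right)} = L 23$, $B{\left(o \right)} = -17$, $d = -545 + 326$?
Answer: $\frac{\sqrt{10562658656367117782215960043874}}{2773406880474} \approx 1171.9$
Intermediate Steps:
$d = -219$
$T{\left(L \right)} = 23 L$
$\sqrt{T{\left(\left(d + 777\right) \left(B{\left(-22 \right)} + 124\right) \right)} + \left(\frac{2160289}{1181729} - \frac{2395105}{2346906}\right)} = \sqrt{23 \left(-219 + 777\right) \left(-17 + 124\right) + \left(\frac{2160289}{1181729} - \frac{2395105}{2346906}\right)} = \sqrt{23 \cdot 558 \cdot 107 + \left(2160289 \cdot \frac{1}{1181729} - \frac{2395105}{2346906}\right)} = \sqrt{23 \cdot 59706 + \left(\frac{2160289}{1181729} - \frac{2395105}{2346906}\right)} = \sqrt{1373238 + \frac{2239630179289}{2773406880474}} = \sqrt{\frac{3808549957358534101}{2773406880474}} = \frac{\sqrt{10562658656367117782215960043874}}{2773406880474}$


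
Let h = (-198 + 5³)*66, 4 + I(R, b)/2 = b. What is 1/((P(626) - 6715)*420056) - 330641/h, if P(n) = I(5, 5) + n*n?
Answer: 26747208510457933/389752180169352 ≈ 68.626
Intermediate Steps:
I(R, b) = -8 + 2*b
P(n) = 2 + n² (P(n) = (-8 + 2*5) + n*n = (-8 + 10) + n² = 2 + n²)
h = -4818 (h = (-198 + 125)*66 = -73*66 = -4818)
1/((P(626) - 6715)*420056) - 330641/h = 1/(((2 + 626²) - 6715)*420056) - 330641/(-4818) = (1/420056)/((2 + 391876) - 6715) - 330641*(-1/4818) = (1/420056)/(391878 - 6715) + 330641/4818 = (1/420056)/385163 + 330641/4818 = (1/385163)*(1/420056) + 330641/4818 = 1/161790029128 + 330641/4818 = 26747208510457933/389752180169352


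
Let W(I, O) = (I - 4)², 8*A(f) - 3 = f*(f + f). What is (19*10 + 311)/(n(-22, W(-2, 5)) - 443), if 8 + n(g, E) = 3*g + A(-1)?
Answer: -1336/1377 ≈ -0.97023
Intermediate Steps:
A(f) = 3/8 + f²/4 (A(f) = 3/8 + (f*(f + f))/8 = 3/8 + (f*(2*f))/8 = 3/8 + (2*f²)/8 = 3/8 + f²/4)
W(I, O) = (-4 + I)²
n(g, E) = -59/8 + 3*g (n(g, E) = -8 + (3*g + (3/8 + (¼)*(-1)²)) = -8 + (3*g + (3/8 + (¼)*1)) = -8 + (3*g + (3/8 + ¼)) = -8 + (3*g + 5/8) = -8 + (5/8 + 3*g) = -59/8 + 3*g)
(19*10 + 311)/(n(-22, W(-2, 5)) - 443) = (19*10 + 311)/((-59/8 + 3*(-22)) - 443) = (190 + 311)/((-59/8 - 66) - 443) = 501/(-587/8 - 443) = 501/(-4131/8) = 501*(-8/4131) = -1336/1377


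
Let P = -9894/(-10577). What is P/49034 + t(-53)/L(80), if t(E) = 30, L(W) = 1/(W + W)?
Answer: 1244718288147/259316309 ≈ 4800.0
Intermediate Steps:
L(W) = 1/(2*W)
P = 9894/10577 (P = -9894*(-1/10577) = 9894/10577 ≈ 0.93543)
P/49034 + t(-53)/L(80) = (9894/10577)/49034 + 30/(((1/2)/80)) = (9894/10577)*(1/49034) + 30/(((1/2)*(1/80))) = 4947/259316309 + 30/(1/160) = 4947/259316309 + 30*160 = 4947/259316309 + 4800 = 1244718288147/259316309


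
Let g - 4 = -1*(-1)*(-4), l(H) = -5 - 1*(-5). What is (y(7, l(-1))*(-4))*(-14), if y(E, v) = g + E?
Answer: 392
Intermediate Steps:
l(H) = 0 (l(H) = -5 + 5 = 0)
g = 0 (g = 4 - 1*(-1)*(-4) = 4 + 1*(-4) = 4 - 4 = 0)
y(E, v) = E (y(E, v) = 0 + E = E)
(y(7, l(-1))*(-4))*(-14) = (7*(-4))*(-14) = -28*(-14) = 392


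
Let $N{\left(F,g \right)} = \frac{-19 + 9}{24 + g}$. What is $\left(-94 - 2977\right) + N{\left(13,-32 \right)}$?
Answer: $- \frac{12279}{4} \approx -3069.8$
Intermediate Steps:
$N{\left(F,g \right)} = - \frac{10}{24 + g}$
$\left(-94 - 2977\right) + N{\left(13,-32 \right)} = \left(-94 - 2977\right) - \frac{10}{24 - 32} = -3071 - \frac{10}{-8} = -3071 - - \frac{5}{4} = -3071 + \frac{5}{4} = - \frac{12279}{4}$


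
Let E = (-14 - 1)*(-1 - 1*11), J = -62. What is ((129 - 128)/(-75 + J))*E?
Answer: -180/137 ≈ -1.3139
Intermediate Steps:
E = 180 (E = -15*(-1 - 11) = -15*(-12) = 180)
((129 - 128)/(-75 + J))*E = ((129 - 128)/(-75 - 62))*180 = (1/(-137))*180 = (1*(-1/137))*180 = -1/137*180 = -180/137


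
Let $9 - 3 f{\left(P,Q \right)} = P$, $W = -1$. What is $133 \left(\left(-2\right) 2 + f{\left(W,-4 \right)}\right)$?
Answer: $- \frac{266}{3} \approx -88.667$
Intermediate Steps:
$f{\left(P,Q \right)} = 3 - \frac{P}{3}$
$133 \left(\left(-2\right) 2 + f{\left(W,-4 \right)}\right) = 133 \left(\left(-2\right) 2 + \left(3 - - \frac{1}{3}\right)\right) = 133 \left(-4 + \left(3 + \frac{1}{3}\right)\right) = 133 \left(-4 + \frac{10}{3}\right) = 133 \left(- \frac{2}{3}\right) = - \frac{266}{3}$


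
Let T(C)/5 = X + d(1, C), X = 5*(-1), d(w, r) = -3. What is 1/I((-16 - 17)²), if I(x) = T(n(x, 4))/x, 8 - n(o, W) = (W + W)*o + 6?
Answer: -1089/40 ≈ -27.225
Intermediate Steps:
X = -5
n(o, W) = 2 - 2*W*o (n(o, W) = 8 - ((W + W)*o + 6) = 8 - ((2*W)*o + 6) = 8 - (2*W*o + 6) = 8 - (6 + 2*W*o) = 8 + (-6 - 2*W*o) = 2 - 2*W*o)
T(C) = -40 (T(C) = 5*(-5 - 3) = 5*(-8) = -40)
I(x) = -40/x
1/I((-16 - 17)²) = 1/(-40/(-16 - 17)²) = 1/(-40/((-33)²)) = 1/(-40/1089) = -1089/40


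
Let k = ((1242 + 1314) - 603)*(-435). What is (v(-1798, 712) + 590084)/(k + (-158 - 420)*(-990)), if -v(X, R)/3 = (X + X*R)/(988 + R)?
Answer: -503494361/235734750 ≈ -2.1359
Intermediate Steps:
v(X, R) = -3*(X + R*X)/(988 + R) (v(X, R) = -3*(X + X*R)/(988 + R) = -3*(X + R*X)/(988 + R))
k = -849555 (k = (2556 - 603)*(-435) = 1953*(-435) = -849555)
(v(-1798, 712) + 590084)/(k + (-158 - 420)*(-990)) = (-3*(-1798)*(1 + 712)/(988 + 712) + 590084)/(-849555 + (-158 - 420)*(-990)) = (-3*(-1798)*713/1700 + 590084)/(-849555 - 578*(-990)) = (-3*(-1798)*1/1700*713 + 590084)/(-849555 + 572220) = (1922961/850 + 590084)/(-277335) = (503494361/850)*(-1/277335) = -503494361/235734750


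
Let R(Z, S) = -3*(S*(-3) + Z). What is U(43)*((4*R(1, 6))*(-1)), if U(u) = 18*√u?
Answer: -3672*√43 ≈ -24079.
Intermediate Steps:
R(Z, S) = -3*Z + 9*S (R(Z, S) = -3*(-3*S + Z) = -3*(Z - 3*S) = -3*Z + 9*S)
U(43)*((4*R(1, 6))*(-1)) = (18*√43)*((4*(-3*1 + 9*6))*(-1)) = (18*√43)*((4*(-3 + 54))*(-1)) = (18*√43)*((4*51)*(-1)) = (18*√43)*(204*(-1)) = (18*√43)*(-204) = -3672*√43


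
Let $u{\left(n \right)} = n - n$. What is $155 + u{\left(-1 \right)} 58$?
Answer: $155$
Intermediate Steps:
$u{\left(n \right)} = 0$
$155 + u{\left(-1 \right)} 58 = 155 + 0 \cdot 58 = 155 + 0 = 155$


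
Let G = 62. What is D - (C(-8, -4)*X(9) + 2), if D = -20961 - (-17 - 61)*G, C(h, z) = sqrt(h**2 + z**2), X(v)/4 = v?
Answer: -16127 - 144*sqrt(5) ≈ -16449.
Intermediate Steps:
X(v) = 4*v
D = -16125 (D = -20961 - (-17 - 61)*62 = -20961 - (-78)*62 = -20961 - 1*(-4836) = -20961 + 4836 = -16125)
D - (C(-8, -4)*X(9) + 2) = -16125 - (sqrt((-8)**2 + (-4)**2)*(4*9) + 2) = -16125 - (sqrt(64 + 16)*36 + 2) = -16125 - (sqrt(80)*36 + 2) = -16125 - ((4*sqrt(5))*36 + 2) = -16125 - (144*sqrt(5) + 2) = -16125 - (2 + 144*sqrt(5)) = -16125 + (-2 - 144*sqrt(5)) = -16127 - 144*sqrt(5)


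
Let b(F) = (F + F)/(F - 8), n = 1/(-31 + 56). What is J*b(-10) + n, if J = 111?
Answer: 9253/75 ≈ 123.37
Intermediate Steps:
n = 1/25 ≈ 0.040000
b(F) = 2*F/(-8 + F) (b(F) = (2*F)/(-8 + F) = 2*F/(-8 + F))
J*b(-10) + n = 111*(2*(-10)/(-8 - 10)) + 1/25 = 111*(2*(-10)/(-18)) + 1/25 = 111*(2*(-10)*(-1/18)) + 1/25 = 111*(10/9) + 1/25 = 370/3 + 1/25 = 9253/75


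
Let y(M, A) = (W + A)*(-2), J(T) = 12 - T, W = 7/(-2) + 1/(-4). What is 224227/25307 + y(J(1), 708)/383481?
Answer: 19100255395/2156611926 ≈ 8.8566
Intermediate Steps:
W = -15/4 (W = 7*(-½) + 1*(-¼) = -7/2 - ¼ = -15/4 ≈ -3.7500)
y(M, A) = 15/2 - 2*A (y(M, A) = (-15/4 + A)*(-2) = 15/2 - 2*A)
224227/25307 + y(J(1), 708)/383481 = 224227/25307 + (15/2 - 2*708)/383481 = 224227*(1/25307) + (15/2 - 1416)*(1/383481) = 224227/25307 - 2817/2*1/383481 = 224227/25307 - 313/85218 = 19100255395/2156611926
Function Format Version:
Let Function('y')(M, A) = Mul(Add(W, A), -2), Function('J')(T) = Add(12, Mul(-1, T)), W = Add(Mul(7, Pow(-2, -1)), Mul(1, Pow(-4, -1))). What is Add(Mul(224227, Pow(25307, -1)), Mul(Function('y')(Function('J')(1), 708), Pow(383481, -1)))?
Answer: Rational(19100255395, 2156611926) ≈ 8.8566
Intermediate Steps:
W = Rational(-15, 4) (W = Add(Mul(7, Rational(-1, 2)), Mul(1, Rational(-1, 4))) = Add(Rational(-7, 2), Rational(-1, 4)) = Rational(-15, 4) ≈ -3.7500)
Function('y')(M, A) = Add(Rational(15, 2), Mul(-2, A)) (Function('y')(M, A) = Mul(Add(Rational(-15, 4), A), -2) = Add(Rational(15, 2), Mul(-2, A)))
Add(Mul(224227, Pow(25307, -1)), Mul(Function('y')(Function('J')(1), 708), Pow(383481, -1))) = Add(Mul(224227, Pow(25307, -1)), Mul(Add(Rational(15, 2), Mul(-2, 708)), Pow(383481, -1))) = Add(Mul(224227, Rational(1, 25307)), Mul(Add(Rational(15, 2), -1416), Rational(1, 383481))) = Add(Rational(224227, 25307), Mul(Rational(-2817, 2), Rational(1, 383481))) = Add(Rational(224227, 25307), Rational(-313, 85218)) = Rational(19100255395, 2156611926)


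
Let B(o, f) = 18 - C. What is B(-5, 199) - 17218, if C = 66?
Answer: -17266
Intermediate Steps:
B(o, f) = -48 (B(o, f) = 18 - 1*66 = 18 - 66 = -48)
B(-5, 199) - 17218 = -48 - 17218 = -17266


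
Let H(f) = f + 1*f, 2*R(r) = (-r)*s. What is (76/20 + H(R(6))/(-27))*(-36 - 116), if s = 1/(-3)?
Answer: -76456/135 ≈ -566.34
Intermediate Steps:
s = -⅓ ≈ -0.33333
R(r) = r/6 (R(r) = (-r*(-⅓))/2 = (r/3)/2 = r/6)
H(f) = 2*f (H(f) = f + f = 2*f)
(76/20 + H(R(6))/(-27))*(-36 - 116) = (76/20 + (2*((⅙)*6))/(-27))*(-36 - 116) = (76*(1/20) + (2*1)*(-1/27))*(-152) = (19/5 + 2*(-1/27))*(-152) = (19/5 - 2/27)*(-152) = (503/135)*(-152) = -76456/135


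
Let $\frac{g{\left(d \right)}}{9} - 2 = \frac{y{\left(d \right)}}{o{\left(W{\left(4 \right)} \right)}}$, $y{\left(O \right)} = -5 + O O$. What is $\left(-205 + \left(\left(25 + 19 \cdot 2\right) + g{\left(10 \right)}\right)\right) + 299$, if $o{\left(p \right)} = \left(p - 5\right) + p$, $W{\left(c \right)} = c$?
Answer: $460$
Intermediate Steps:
$o{\left(p \right)} = -5 + 2 p$ ($o{\left(p \right)} = \left(-5 + p\right) + p = -5 + 2 p$)
$y{\left(O \right)} = -5 + O^{2}$
$g{\left(d \right)} = 3 + 3 d^{2}$ ($g{\left(d \right)} = 18 + 9 \frac{-5 + d^{2}}{-5 + 2 \cdot 4} = 18 + 9 \frac{-5 + d^{2}}{-5 + 8} = 18 + 9 \frac{-5 + d^{2}}{3} = 18 + 9 \left(-5 + d^{2}\right) \frac{1}{3} = 18 + 9 \left(- \frac{5}{3} + \frac{d^{2}}{3}\right) = 18 + \left(-15 + 3 d^{2}\right) = 3 + 3 d^{2}$)
$\left(-205 + \left(\left(25 + 19 \cdot 2\right) + g{\left(10 \right)}\right)\right) + 299 = \left(-205 + \left(\left(25 + 19 \cdot 2\right) + \left(3 + 3 \cdot 10^{2}\right)\right)\right) + 299 = \left(-205 + \left(\left(25 + 38\right) + \left(3 + 3 \cdot 100\right)\right)\right) + 299 = \left(-205 + \left(63 + \left(3 + 300\right)\right)\right) + 299 = \left(-205 + \left(63 + 303\right)\right) + 299 = \left(-205 + 366\right) + 299 = 161 + 299 = 460$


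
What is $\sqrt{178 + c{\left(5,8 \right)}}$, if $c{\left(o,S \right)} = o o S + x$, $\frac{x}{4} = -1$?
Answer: $\sqrt{374} \approx 19.339$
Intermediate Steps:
$x = -4$ ($x = 4 \left(-1\right) = -4$)
$c{\left(o,S \right)} = -4 + S o^{2}$ ($c{\left(o,S \right)} = o o S - 4 = o^{2} S - 4 = S o^{2} - 4 = -4 + S o^{2}$)
$\sqrt{178 + c{\left(5,8 \right)}} = \sqrt{178 - \left(4 - 8 \cdot 5^{2}\right)} = \sqrt{178 + \left(-4 + 8 \cdot 25\right)} = \sqrt{178 + \left(-4 + 200\right)} = \sqrt{178 + 196} = \sqrt{374}$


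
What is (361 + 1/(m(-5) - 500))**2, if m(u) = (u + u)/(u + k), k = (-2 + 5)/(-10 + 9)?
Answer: 518675076481/3980025 ≈ 1.3032e+5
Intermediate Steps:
k = -3 (k = 3/(-1) = 3*(-1) = -3)
m(u) = 2*u/(-3 + u) (m(u) = (u + u)/(u - 3) = (2*u)/(-3 + u) = 2*u/(-3 + u))
(361 + 1/(m(-5) - 500))**2 = (361 + 1/(2*(-5)/(-3 - 5) - 500))**2 = (361 + 1/(2*(-5)/(-8) - 500))**2 = (361 + 1/(2*(-5)*(-1/8) - 500))**2 = (361 + 1/(5/4 - 500))**2 = (361 + 1/(-1995/4))**2 = (361 - 4/1995)**2 = (720191/1995)**2 = 518675076481/3980025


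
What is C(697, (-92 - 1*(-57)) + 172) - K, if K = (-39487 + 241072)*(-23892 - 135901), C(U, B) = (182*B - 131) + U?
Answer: 32211897405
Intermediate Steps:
C(U, B) = -131 + U + 182*B (C(U, B) = (-131 + 182*B) + U = -131 + U + 182*B)
K = -32211871905 (K = 201585*(-159793) = -32211871905)
C(697, (-92 - 1*(-57)) + 172) - K = (-131 + 697 + 182*((-92 - 1*(-57)) + 172)) - 1*(-32211871905) = (-131 + 697 + 182*((-92 + 57) + 172)) + 32211871905 = (-131 + 697 + 182*(-35 + 172)) + 32211871905 = (-131 + 697 + 182*137) + 32211871905 = (-131 + 697 + 24934) + 32211871905 = 25500 + 32211871905 = 32211897405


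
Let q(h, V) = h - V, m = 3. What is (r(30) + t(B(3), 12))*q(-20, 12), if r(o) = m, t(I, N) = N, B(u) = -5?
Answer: -480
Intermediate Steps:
r(o) = 3
(r(30) + t(B(3), 12))*q(-20, 12) = (3 + 12)*(-20 - 1*12) = 15*(-20 - 12) = 15*(-32) = -480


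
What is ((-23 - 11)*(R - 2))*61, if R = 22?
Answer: -41480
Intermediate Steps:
((-23 - 11)*(R - 2))*61 = ((-23 - 11)*(22 - 2))*61 = -34*20*61 = -680*61 = -41480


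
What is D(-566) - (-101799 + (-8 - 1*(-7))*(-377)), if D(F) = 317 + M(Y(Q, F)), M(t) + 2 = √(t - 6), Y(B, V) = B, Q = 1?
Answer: 101737 + I*√5 ≈ 1.0174e+5 + 2.2361*I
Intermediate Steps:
M(t) = -2 + √(-6 + t) (M(t) = -2 + √(t - 6) = -2 + √(-6 + t))
D(F) = 315 + I*√5 (D(F) = 317 + (-2 + √(-6 + 1)) = 317 + (-2 + √(-5)) = 317 + (-2 + I*√5) = 315 + I*√5)
D(-566) - (-101799 + (-8 - 1*(-7))*(-377)) = (315 + I*√5) - (-101799 + (-8 - 1*(-7))*(-377)) = (315 + I*√5) - (-101799 + (-8 + 7)*(-377)) = (315 + I*√5) - (-101799 - 1*(-377)) = (315 + I*√5) - (-101799 + 377) = (315 + I*√5) - 1*(-101422) = (315 + I*√5) + 101422 = 101737 + I*√5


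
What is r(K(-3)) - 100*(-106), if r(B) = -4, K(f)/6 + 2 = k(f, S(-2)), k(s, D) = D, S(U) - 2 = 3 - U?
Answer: 10596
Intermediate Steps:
S(U) = 5 - U (S(U) = 2 + (3 - U) = 5 - U)
K(f) = 30 (K(f) = -12 + 6*(5 - 1*(-2)) = -12 + 6*(5 + 2) = -12 + 6*7 = -12 + 42 = 30)
r(K(-3)) - 100*(-106) = -4 - 100*(-106) = -4 + 10600 = 10596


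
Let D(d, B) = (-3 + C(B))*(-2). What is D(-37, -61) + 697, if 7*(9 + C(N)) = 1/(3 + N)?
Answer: 146364/203 ≈ 721.00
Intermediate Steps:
C(N) = -9 + 1/(7*(3 + N))
D(d, B) = 6 - 2*(-188 - 63*B)/(7*(3 + B)) (D(d, B) = (-3 + (-188 - 63*B)/(7*(3 + B)))*(-2) = 6 - 2*(-188 - 63*B)/(7*(3 + B)))
D(-37, -61) + 697 = 2*(251 + 84*(-61))/(7*(3 - 61)) + 697 = (2/7)*(251 - 5124)/(-58) + 697 = (2/7)*(-1/58)*(-4873) + 697 = 4873/203 + 697 = 146364/203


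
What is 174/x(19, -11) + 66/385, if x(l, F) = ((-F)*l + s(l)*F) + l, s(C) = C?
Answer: 6204/665 ≈ 9.3293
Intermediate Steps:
x(l, F) = l (x(l, F) = ((-F)*l + l*F) + l = (-F*l + F*l) + l = 0 + l = l)
174/x(19, -11) + 66/385 = 174/19 + 66/385 = 174*(1/19) + 66*(1/385) = 174/19 + 6/35 = 6204/665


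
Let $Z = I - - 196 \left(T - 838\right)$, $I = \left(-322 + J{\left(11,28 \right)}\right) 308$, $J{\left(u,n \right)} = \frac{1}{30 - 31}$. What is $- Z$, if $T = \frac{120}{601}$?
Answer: $\frac{158479412}{601} \approx 2.6369 \cdot 10^{5}$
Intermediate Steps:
$T = \frac{120}{601}$ ($T = 120 \cdot \frac{1}{601} = \frac{120}{601} \approx 0.19967$)
$J{\left(u,n \right)} = -1$ ($J{\left(u,n \right)} = \frac{1}{-1} = -1$)
$I = -99484$ ($I = \left(-322 - 1\right) 308 = \left(-323\right) 308 = -99484$)
$Z = - \frac{158479412}{601}$ ($Z = -99484 - - 196 \left(\frac{120}{601} - 838\right) = -99484 - \left(-196\right) \left(- \frac{503518}{601}\right) = -99484 - \frac{98689528}{601} = - \frac{158479412}{601} \approx -2.6369 \cdot 10^{5}$)
$- Z = \left(-1\right) \left(- \frac{158479412}{601}\right) = \frac{158479412}{601}$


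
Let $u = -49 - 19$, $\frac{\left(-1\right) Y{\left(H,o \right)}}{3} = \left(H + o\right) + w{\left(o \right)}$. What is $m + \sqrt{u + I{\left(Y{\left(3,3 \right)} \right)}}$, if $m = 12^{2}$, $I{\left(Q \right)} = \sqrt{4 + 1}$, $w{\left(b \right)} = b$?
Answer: $144 + \sqrt{-68 + \sqrt{5}} \approx 144.0 + 8.1095 i$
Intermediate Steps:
$Y{\left(H,o \right)} = - 6 o - 3 H$ ($Y{\left(H,o \right)} = - 3 \left(\left(H + o\right) + o\right) = - 3 \left(H + 2 o\right) = - 6 o - 3 H$)
$I{\left(Q \right)} = \sqrt{5}$
$m = 144$
$u = -68$ ($u = -49 - 19 = -68$)
$m + \sqrt{u + I{\left(Y{\left(3,3 \right)} \right)}} = 144 + \sqrt{-68 + \sqrt{5}}$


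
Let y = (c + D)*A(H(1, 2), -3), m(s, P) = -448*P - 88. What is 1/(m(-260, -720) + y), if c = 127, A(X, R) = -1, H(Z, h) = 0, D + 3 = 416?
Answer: 1/321932 ≈ 3.1062e-6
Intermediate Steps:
D = 413 (D = -3 + 416 = 413)
m(s, P) = -88 - 448*P
y = -540 (y = (127 + 413)*(-1) = 540*(-1) = -540)
1/(m(-260, -720) + y) = 1/((-88 - 448*(-720)) - 540) = 1/((-88 + 322560) - 540) = 1/(322472 - 540) = 1/321932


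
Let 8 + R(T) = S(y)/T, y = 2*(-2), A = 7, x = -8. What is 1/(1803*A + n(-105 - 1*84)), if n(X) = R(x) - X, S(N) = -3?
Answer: 8/102419 ≈ 7.8110e-5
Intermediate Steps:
y = -4
R(T) = -8 - 3/T
n(X) = -61/8 - X (n(X) = (-8 - 3/(-8)) - X = (-8 - 3*(-⅛)) - X = (-8 + 3/8) - X = -61/8 - X)
1/(1803*A + n(-105 - 1*84)) = 1/(1803*7 + (-61/8 - (-105 - 1*84))) = 1/(12621 + (-61/8 - (-105 - 84))) = 1/(12621 + (-61/8 - 1*(-189))) = 1/(12621 + (-61/8 + 189)) = 1/(12621 + 1451/8) = 1/(102419/8) = 8/102419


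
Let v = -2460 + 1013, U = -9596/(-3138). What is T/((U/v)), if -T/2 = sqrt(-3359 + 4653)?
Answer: 2270343*sqrt(1294)/2399 ≈ 34043.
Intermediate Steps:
U = 4798/1569 (U = -9596*(-1/3138) = 4798/1569 ≈ 3.0580)
T = -2*sqrt(1294) (T = -2*sqrt(-3359 + 4653) = -2*sqrt(1294) ≈ -71.944)
v = -1447
T/((U/v)) = (-2*sqrt(1294))/(((4798/1569)/(-1447))) = (-2*sqrt(1294))/(((4798/1569)*(-1/1447))) = (-2*sqrt(1294))/(-4798/2270343) = -2*sqrt(1294)*(-2270343/4798) = 2270343*sqrt(1294)/2399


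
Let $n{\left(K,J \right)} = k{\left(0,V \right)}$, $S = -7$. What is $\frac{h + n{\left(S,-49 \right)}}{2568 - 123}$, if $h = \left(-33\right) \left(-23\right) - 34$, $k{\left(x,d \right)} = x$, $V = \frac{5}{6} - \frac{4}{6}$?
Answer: $\frac{145}{489} \approx 0.29652$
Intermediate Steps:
$V = \frac{1}{6}$ ($V = 5 \cdot \frac{1}{6} - \frac{2}{3} = \frac{5}{6} - \frac{2}{3} = \frac{1}{6} \approx 0.16667$)
$n{\left(K,J \right)} = 0$
$h = 725$ ($h = 759 - 34 = 725$)
$\frac{h + n{\left(S,-49 \right)}}{2568 - 123} = \frac{725 + 0}{2568 - 123} = \frac{725}{2445} = 725 \cdot \frac{1}{2445} = \frac{145}{489}$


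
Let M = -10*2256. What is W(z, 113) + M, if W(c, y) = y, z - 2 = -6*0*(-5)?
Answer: -22447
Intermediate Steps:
z = 2 (z = 2 - 6*0*(-5) = 2 + 0*(-5) = 2 + 0 = 2)
M = -22560
W(z, 113) + M = 113 - 22560 = -22447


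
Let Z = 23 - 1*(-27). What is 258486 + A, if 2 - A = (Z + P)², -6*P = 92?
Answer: 2315576/9 ≈ 2.5729e+5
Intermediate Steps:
P = -46/3 (P = -⅙*92 = -46/3 ≈ -15.333)
Z = 50 (Z = 23 + 27 = 50)
A = -10798/9 (A = 2 - (50 - 46/3)² = 2 - (104/3)² = 2 - 1*10816/9 = 2 - 10816/9 = -10798/9 ≈ -1199.8)
258486 + A = 258486 - 10798/9 = 2315576/9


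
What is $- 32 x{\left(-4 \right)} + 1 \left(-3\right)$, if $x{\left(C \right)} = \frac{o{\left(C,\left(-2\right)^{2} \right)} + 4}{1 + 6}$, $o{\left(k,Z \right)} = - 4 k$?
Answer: $- \frac{661}{7} \approx -94.429$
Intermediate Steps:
$x{\left(C \right)} = \frac{4}{7} - \frac{4 C}{7}$ ($x{\left(C \right)} = \frac{- 4 C + 4}{1 + 6} = \frac{4 - 4 C}{7} = \left(4 - 4 C\right) \frac{1}{7} = \frac{4}{7} - \frac{4 C}{7}$)
$- 32 x{\left(-4 \right)} + 1 \left(-3\right) = - 32 \left(\frac{4}{7} - - \frac{16}{7}\right) + 1 \left(-3\right) = - 32 \left(\frac{4}{7} + \frac{16}{7}\right) - 3 = \left(-32\right) \frac{20}{7} - 3 = - \frac{640}{7} - 3 = - \frac{661}{7}$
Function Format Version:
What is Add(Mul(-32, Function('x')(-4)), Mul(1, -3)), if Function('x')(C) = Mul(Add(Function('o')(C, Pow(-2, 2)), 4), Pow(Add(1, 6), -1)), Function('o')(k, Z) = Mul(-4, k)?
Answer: Rational(-661, 7) ≈ -94.429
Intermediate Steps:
Function('x')(C) = Add(Rational(4, 7), Mul(Rational(-4, 7), C)) (Function('x')(C) = Mul(Add(Mul(-4, C), 4), Pow(Add(1, 6), -1)) = Mul(Add(4, Mul(-4, C)), Pow(7, -1)) = Mul(Add(4, Mul(-4, C)), Rational(1, 7)) = Add(Rational(4, 7), Mul(Rational(-4, 7), C)))
Add(Mul(-32, Function('x')(-4)), Mul(1, -3)) = Add(Mul(-32, Add(Rational(4, 7), Mul(Rational(-4, 7), -4))), Mul(1, -3)) = Add(Mul(-32, Add(Rational(4, 7), Rational(16, 7))), -3) = Add(Mul(-32, Rational(20, 7)), -3) = Add(Rational(-640, 7), -3) = Rational(-661, 7)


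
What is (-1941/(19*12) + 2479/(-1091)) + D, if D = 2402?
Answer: 198269951/82916 ≈ 2391.2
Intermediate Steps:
(-1941/(19*12) + 2479/(-1091)) + D = (-1941/(19*12) + 2479/(-1091)) + 2402 = (-1941/228 + 2479*(-1/1091)) + 2402 = (-1941*1/228 - 2479/1091) + 2402 = (-647/76 - 2479/1091) + 2402 = -894281/82916 + 2402 = 198269951/82916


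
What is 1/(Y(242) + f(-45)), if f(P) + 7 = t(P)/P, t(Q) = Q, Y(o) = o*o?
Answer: 1/58558 ≈ 1.7077e-5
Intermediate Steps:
Y(o) = o²
f(P) = -6 (f(P) = -7 + P/P = -7 + 1 = -6)
1/(Y(242) + f(-45)) = 1/(242² - 6) = 1/(58564 - 6) = 1/58558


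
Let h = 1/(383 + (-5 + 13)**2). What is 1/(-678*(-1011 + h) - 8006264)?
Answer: -149/1090800320 ≈ -1.3660e-7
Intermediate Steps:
h = 1/447 (h = 1/(383 + 8**2) = 1/(383 + 64) = 1/447 ≈ 0.0022371)
1/(-678*(-1011 + h) - 8006264) = 1/(-678*(-1011 + 1/447) - 8006264) = 1/(-678*(-451916/447) - 8006264) = 1/(102133016/149 - 8006264) = 1/(-1090800320/149) = -149/1090800320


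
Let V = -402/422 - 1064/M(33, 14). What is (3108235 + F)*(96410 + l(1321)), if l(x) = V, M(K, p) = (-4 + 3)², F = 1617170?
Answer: 95064776336025/211 ≈ 4.5054e+11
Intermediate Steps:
M(K, p) = 1 (M(K, p) = (-1)² = 1)
V = -224705/211 (V = -402/422 - 1064/1 = -402*1/422 - 1064*1 = -201/211 - 1064 = -224705/211 ≈ -1065.0)
l(x) = -224705/211
(3108235 + F)*(96410 + l(1321)) = (3108235 + 1617170)*(96410 - 224705/211) = 4725405*(20117805/211) = 95064776336025/211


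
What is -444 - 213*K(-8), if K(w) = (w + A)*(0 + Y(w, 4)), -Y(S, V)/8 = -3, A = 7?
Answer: 4668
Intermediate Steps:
Y(S, V) = 24 (Y(S, V) = -8*(-3) = 24)
K(w) = 168 + 24*w (K(w) = (w + 7)*(0 + 24) = (7 + w)*24 = 168 + 24*w)
-444 - 213*K(-8) = -444 - 213*(168 + 24*(-8)) = -444 - 213*(168 - 192) = -444 - 213*(-24) = -444 + 5112 = 4668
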